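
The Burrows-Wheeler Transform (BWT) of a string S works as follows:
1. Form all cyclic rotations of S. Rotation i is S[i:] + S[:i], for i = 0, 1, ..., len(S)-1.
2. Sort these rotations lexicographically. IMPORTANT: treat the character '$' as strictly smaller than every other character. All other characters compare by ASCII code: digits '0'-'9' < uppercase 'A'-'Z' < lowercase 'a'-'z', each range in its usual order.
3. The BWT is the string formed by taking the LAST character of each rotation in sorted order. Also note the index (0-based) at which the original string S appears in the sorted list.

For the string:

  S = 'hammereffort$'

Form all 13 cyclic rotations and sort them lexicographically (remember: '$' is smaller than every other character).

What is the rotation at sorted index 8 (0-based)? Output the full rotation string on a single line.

Answer: mmereffort$ha

Derivation:
All 13 rotations (rotation i = S[i:]+S[:i]):
  rot[0] = hammereffort$
  rot[1] = ammereffort$h
  rot[2] = mmereffort$ha
  rot[3] = mereffort$ham
  rot[4] = ereffort$hamm
  rot[5] = reffort$hamme
  rot[6] = effort$hammer
  rot[7] = ffort$hammere
  rot[8] = fort$hammeref
  rot[9] = ort$hammereff
  rot[10] = rt$hammereffo
  rot[11] = t$hammereffor
  rot[12] = $hammereffort
Sorted (with $ < everything):
  sorted[0] = $hammereffort
  sorted[1] = ammereffort$h
  sorted[2] = effort$hammer
  sorted[3] = ereffort$hamm
  sorted[4] = ffort$hammere
  sorted[5] = fort$hammeref
  sorted[6] = hammereffort$
  sorted[7] = mereffort$ham
  sorted[8] = mmereffort$ha
  sorted[9] = ort$hammereff
  sorted[10] = reffort$hamme
  sorted[11] = rt$hammereffo
  sorted[12] = t$hammereffor
sorted[8] = mmereffort$ha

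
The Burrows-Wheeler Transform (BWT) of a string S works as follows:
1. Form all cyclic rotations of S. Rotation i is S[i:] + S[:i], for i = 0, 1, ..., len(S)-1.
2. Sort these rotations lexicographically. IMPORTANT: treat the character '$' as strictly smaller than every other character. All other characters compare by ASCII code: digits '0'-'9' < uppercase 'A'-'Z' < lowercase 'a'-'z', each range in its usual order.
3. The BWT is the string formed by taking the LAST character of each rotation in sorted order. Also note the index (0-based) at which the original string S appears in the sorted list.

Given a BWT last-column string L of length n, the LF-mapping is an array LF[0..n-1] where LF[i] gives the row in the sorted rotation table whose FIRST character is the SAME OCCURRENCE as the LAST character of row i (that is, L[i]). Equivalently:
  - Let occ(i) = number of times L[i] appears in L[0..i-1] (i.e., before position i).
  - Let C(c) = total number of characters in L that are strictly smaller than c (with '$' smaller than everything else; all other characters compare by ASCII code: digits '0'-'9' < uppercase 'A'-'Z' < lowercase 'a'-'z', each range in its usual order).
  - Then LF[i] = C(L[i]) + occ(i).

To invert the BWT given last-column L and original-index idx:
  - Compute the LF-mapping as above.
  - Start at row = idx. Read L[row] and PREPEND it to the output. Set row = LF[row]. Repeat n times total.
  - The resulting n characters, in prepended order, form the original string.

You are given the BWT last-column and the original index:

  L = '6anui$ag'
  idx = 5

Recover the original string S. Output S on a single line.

Answer: iguana6$

Derivation:
LF mapping: 1 2 6 7 5 0 3 4
Walk LF starting at row 5, prepending L[row]:
  step 1: row=5, L[5]='$', prepend. Next row=LF[5]=0
  step 2: row=0, L[0]='6', prepend. Next row=LF[0]=1
  step 3: row=1, L[1]='a', prepend. Next row=LF[1]=2
  step 4: row=2, L[2]='n', prepend. Next row=LF[2]=6
  step 5: row=6, L[6]='a', prepend. Next row=LF[6]=3
  step 6: row=3, L[3]='u', prepend. Next row=LF[3]=7
  step 7: row=7, L[7]='g', prepend. Next row=LF[7]=4
  step 8: row=4, L[4]='i', prepend. Next row=LF[4]=5
Reversed output: iguana6$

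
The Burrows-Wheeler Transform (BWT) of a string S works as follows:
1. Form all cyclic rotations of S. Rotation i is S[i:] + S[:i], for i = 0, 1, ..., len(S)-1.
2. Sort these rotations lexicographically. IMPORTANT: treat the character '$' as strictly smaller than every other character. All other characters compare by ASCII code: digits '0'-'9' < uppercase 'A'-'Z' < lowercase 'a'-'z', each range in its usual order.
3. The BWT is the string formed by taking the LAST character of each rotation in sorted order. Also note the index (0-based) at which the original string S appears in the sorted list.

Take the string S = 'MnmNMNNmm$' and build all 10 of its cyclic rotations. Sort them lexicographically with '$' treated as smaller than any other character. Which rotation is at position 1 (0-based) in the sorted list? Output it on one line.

Answer: MNNmm$MnmN

Derivation:
All 10 rotations (rotation i = S[i:]+S[:i]):
  rot[0] = MnmNMNNmm$
  rot[1] = nmNMNNmm$M
  rot[2] = mNMNNmm$Mn
  rot[3] = NMNNmm$Mnm
  rot[4] = MNNmm$MnmN
  rot[5] = NNmm$MnmNM
  rot[6] = Nmm$MnmNMN
  rot[7] = mm$MnmNMNN
  rot[8] = m$MnmNMNNm
  rot[9] = $MnmNMNNmm
Sorted (with $ < everything):
  sorted[0] = $MnmNMNNmm
  sorted[1] = MNNmm$MnmN
  sorted[2] = MnmNMNNmm$
  sorted[3] = NMNNmm$Mnm
  sorted[4] = NNmm$MnmNM
  sorted[5] = Nmm$MnmNMN
  sorted[6] = m$MnmNMNNm
  sorted[7] = mNMNNmm$Mn
  sorted[8] = mm$MnmNMNN
  sorted[9] = nmNMNNmm$M
sorted[1] = MNNmm$MnmN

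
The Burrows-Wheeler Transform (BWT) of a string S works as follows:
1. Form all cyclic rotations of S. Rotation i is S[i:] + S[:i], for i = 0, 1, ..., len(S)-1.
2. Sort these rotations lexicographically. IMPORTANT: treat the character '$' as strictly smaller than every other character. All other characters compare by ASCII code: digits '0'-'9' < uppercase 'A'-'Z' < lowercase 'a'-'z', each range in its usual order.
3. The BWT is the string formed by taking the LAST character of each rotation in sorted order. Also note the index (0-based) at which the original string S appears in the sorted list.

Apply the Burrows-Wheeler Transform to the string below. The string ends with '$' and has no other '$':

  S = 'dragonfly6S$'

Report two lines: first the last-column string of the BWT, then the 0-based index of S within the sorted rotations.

Answer: Sy6r$nafogdl
4

Derivation:
All 12 rotations (rotation i = S[i:]+S[:i]):
  rot[0] = dragonfly6S$
  rot[1] = ragonfly6S$d
  rot[2] = agonfly6S$dr
  rot[3] = gonfly6S$dra
  rot[4] = onfly6S$drag
  rot[5] = nfly6S$drago
  rot[6] = fly6S$dragon
  rot[7] = ly6S$dragonf
  rot[8] = y6S$dragonfl
  rot[9] = 6S$dragonfly
  rot[10] = S$dragonfly6
  rot[11] = $dragonfly6S
Sorted (with $ < everything):
  sorted[0] = $dragonfly6S  (last char: 'S')
  sorted[1] = 6S$dragonfly  (last char: 'y')
  sorted[2] = S$dragonfly6  (last char: '6')
  sorted[3] = agonfly6S$dr  (last char: 'r')
  sorted[4] = dragonfly6S$  (last char: '$')
  sorted[5] = fly6S$dragon  (last char: 'n')
  sorted[6] = gonfly6S$dra  (last char: 'a')
  sorted[7] = ly6S$dragonf  (last char: 'f')
  sorted[8] = nfly6S$drago  (last char: 'o')
  sorted[9] = onfly6S$drag  (last char: 'g')
  sorted[10] = ragonfly6S$d  (last char: 'd')
  sorted[11] = y6S$dragonfl  (last char: 'l')
Last column: Sy6r$nafogdl
Original string S is at sorted index 4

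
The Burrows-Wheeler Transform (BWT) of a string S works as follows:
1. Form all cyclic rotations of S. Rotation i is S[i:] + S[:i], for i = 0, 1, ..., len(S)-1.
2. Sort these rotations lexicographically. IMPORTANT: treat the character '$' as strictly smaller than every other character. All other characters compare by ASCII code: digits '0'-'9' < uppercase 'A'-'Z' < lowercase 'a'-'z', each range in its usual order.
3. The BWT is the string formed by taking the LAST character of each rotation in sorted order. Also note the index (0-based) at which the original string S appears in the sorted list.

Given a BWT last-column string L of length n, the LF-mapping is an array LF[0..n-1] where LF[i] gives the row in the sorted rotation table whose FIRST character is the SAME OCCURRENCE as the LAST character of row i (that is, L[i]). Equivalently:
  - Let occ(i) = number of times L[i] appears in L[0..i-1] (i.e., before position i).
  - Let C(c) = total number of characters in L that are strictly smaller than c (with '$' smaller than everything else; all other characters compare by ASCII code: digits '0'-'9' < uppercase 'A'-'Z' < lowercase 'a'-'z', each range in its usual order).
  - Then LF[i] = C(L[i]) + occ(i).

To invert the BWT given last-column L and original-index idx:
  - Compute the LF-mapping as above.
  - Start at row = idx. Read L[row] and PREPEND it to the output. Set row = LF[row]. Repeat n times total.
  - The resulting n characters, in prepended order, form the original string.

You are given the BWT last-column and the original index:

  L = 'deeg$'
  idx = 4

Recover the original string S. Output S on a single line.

LF mapping: 1 2 3 4 0
Walk LF starting at row 4, prepending L[row]:
  step 1: row=4, L[4]='$', prepend. Next row=LF[4]=0
  step 2: row=0, L[0]='d', prepend. Next row=LF[0]=1
  step 3: row=1, L[1]='e', prepend. Next row=LF[1]=2
  step 4: row=2, L[2]='e', prepend. Next row=LF[2]=3
  step 5: row=3, L[3]='g', prepend. Next row=LF[3]=4
Reversed output: geed$

Answer: geed$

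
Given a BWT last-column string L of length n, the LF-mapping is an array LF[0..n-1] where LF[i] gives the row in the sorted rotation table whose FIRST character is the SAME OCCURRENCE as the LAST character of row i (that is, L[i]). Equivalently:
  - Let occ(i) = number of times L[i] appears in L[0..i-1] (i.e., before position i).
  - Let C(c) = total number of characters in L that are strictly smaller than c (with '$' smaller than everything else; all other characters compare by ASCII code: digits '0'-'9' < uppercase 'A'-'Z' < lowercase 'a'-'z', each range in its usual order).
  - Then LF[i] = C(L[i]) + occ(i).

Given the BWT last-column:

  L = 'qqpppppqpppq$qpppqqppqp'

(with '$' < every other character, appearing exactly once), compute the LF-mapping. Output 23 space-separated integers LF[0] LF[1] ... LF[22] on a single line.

Answer: 15 16 1 2 3 4 5 17 6 7 8 18 0 19 9 10 11 20 21 12 13 22 14

Derivation:
Char counts: '$':1, 'p':14, 'q':8
C (first-col start): C('$')=0, C('p')=1, C('q')=15
L[0]='q': occ=0, LF[0]=C('q')+0=15+0=15
L[1]='q': occ=1, LF[1]=C('q')+1=15+1=16
L[2]='p': occ=0, LF[2]=C('p')+0=1+0=1
L[3]='p': occ=1, LF[3]=C('p')+1=1+1=2
L[4]='p': occ=2, LF[4]=C('p')+2=1+2=3
L[5]='p': occ=3, LF[5]=C('p')+3=1+3=4
L[6]='p': occ=4, LF[6]=C('p')+4=1+4=5
L[7]='q': occ=2, LF[7]=C('q')+2=15+2=17
L[8]='p': occ=5, LF[8]=C('p')+5=1+5=6
L[9]='p': occ=6, LF[9]=C('p')+6=1+6=7
L[10]='p': occ=7, LF[10]=C('p')+7=1+7=8
L[11]='q': occ=3, LF[11]=C('q')+3=15+3=18
L[12]='$': occ=0, LF[12]=C('$')+0=0+0=0
L[13]='q': occ=4, LF[13]=C('q')+4=15+4=19
L[14]='p': occ=8, LF[14]=C('p')+8=1+8=9
L[15]='p': occ=9, LF[15]=C('p')+9=1+9=10
L[16]='p': occ=10, LF[16]=C('p')+10=1+10=11
L[17]='q': occ=5, LF[17]=C('q')+5=15+5=20
L[18]='q': occ=6, LF[18]=C('q')+6=15+6=21
L[19]='p': occ=11, LF[19]=C('p')+11=1+11=12
L[20]='p': occ=12, LF[20]=C('p')+12=1+12=13
L[21]='q': occ=7, LF[21]=C('q')+7=15+7=22
L[22]='p': occ=13, LF[22]=C('p')+13=1+13=14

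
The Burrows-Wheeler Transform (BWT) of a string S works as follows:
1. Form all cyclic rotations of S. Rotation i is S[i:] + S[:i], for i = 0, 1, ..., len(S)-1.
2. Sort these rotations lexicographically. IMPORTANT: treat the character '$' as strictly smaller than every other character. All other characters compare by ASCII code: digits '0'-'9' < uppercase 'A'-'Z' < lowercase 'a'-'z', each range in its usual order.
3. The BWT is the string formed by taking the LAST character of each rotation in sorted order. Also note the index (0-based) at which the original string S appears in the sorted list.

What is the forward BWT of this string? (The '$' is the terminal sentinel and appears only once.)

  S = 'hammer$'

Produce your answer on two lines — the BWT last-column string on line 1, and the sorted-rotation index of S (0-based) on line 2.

Answer: rhm$mae
3

Derivation:
All 7 rotations (rotation i = S[i:]+S[:i]):
  rot[0] = hammer$
  rot[1] = ammer$h
  rot[2] = mmer$ha
  rot[3] = mer$ham
  rot[4] = er$hamm
  rot[5] = r$hamme
  rot[6] = $hammer
Sorted (with $ < everything):
  sorted[0] = $hammer  (last char: 'r')
  sorted[1] = ammer$h  (last char: 'h')
  sorted[2] = er$hamm  (last char: 'm')
  sorted[3] = hammer$  (last char: '$')
  sorted[4] = mer$ham  (last char: 'm')
  sorted[5] = mmer$ha  (last char: 'a')
  sorted[6] = r$hamme  (last char: 'e')
Last column: rhm$mae
Original string S is at sorted index 3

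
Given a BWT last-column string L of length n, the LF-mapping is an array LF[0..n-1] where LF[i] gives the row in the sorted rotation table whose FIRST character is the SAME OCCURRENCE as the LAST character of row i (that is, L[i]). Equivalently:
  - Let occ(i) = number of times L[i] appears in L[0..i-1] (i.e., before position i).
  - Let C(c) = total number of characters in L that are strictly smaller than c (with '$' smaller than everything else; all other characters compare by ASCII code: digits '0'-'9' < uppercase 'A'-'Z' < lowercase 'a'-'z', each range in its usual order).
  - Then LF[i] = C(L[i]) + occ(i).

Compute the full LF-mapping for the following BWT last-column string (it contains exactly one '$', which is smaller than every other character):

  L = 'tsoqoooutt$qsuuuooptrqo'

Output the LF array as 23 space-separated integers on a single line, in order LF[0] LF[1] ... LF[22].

Char counts: '$':1, 'o':7, 'p':1, 'q':3, 'r':1, 's':2, 't':4, 'u':4
C (first-col start): C('$')=0, C('o')=1, C('p')=8, C('q')=9, C('r')=12, C('s')=13, C('t')=15, C('u')=19
L[0]='t': occ=0, LF[0]=C('t')+0=15+0=15
L[1]='s': occ=0, LF[1]=C('s')+0=13+0=13
L[2]='o': occ=0, LF[2]=C('o')+0=1+0=1
L[3]='q': occ=0, LF[3]=C('q')+0=9+0=9
L[4]='o': occ=1, LF[4]=C('o')+1=1+1=2
L[5]='o': occ=2, LF[5]=C('o')+2=1+2=3
L[6]='o': occ=3, LF[6]=C('o')+3=1+3=4
L[7]='u': occ=0, LF[7]=C('u')+0=19+0=19
L[8]='t': occ=1, LF[8]=C('t')+1=15+1=16
L[9]='t': occ=2, LF[9]=C('t')+2=15+2=17
L[10]='$': occ=0, LF[10]=C('$')+0=0+0=0
L[11]='q': occ=1, LF[11]=C('q')+1=9+1=10
L[12]='s': occ=1, LF[12]=C('s')+1=13+1=14
L[13]='u': occ=1, LF[13]=C('u')+1=19+1=20
L[14]='u': occ=2, LF[14]=C('u')+2=19+2=21
L[15]='u': occ=3, LF[15]=C('u')+3=19+3=22
L[16]='o': occ=4, LF[16]=C('o')+4=1+4=5
L[17]='o': occ=5, LF[17]=C('o')+5=1+5=6
L[18]='p': occ=0, LF[18]=C('p')+0=8+0=8
L[19]='t': occ=3, LF[19]=C('t')+3=15+3=18
L[20]='r': occ=0, LF[20]=C('r')+0=12+0=12
L[21]='q': occ=2, LF[21]=C('q')+2=9+2=11
L[22]='o': occ=6, LF[22]=C('o')+6=1+6=7

Answer: 15 13 1 9 2 3 4 19 16 17 0 10 14 20 21 22 5 6 8 18 12 11 7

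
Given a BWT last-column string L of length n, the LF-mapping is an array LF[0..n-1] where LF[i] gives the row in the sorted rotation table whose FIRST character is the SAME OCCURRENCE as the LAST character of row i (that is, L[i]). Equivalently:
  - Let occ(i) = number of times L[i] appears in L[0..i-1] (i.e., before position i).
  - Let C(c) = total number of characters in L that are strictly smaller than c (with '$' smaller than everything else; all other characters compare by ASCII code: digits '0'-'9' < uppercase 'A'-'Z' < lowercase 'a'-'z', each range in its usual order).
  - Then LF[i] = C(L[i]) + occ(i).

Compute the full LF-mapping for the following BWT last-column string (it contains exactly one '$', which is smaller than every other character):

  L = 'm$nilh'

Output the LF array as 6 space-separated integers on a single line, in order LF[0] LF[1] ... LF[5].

Char counts: '$':1, 'h':1, 'i':1, 'l':1, 'm':1, 'n':1
C (first-col start): C('$')=0, C('h')=1, C('i')=2, C('l')=3, C('m')=4, C('n')=5
L[0]='m': occ=0, LF[0]=C('m')+0=4+0=4
L[1]='$': occ=0, LF[1]=C('$')+0=0+0=0
L[2]='n': occ=0, LF[2]=C('n')+0=5+0=5
L[3]='i': occ=0, LF[3]=C('i')+0=2+0=2
L[4]='l': occ=0, LF[4]=C('l')+0=3+0=3
L[5]='h': occ=0, LF[5]=C('h')+0=1+0=1

Answer: 4 0 5 2 3 1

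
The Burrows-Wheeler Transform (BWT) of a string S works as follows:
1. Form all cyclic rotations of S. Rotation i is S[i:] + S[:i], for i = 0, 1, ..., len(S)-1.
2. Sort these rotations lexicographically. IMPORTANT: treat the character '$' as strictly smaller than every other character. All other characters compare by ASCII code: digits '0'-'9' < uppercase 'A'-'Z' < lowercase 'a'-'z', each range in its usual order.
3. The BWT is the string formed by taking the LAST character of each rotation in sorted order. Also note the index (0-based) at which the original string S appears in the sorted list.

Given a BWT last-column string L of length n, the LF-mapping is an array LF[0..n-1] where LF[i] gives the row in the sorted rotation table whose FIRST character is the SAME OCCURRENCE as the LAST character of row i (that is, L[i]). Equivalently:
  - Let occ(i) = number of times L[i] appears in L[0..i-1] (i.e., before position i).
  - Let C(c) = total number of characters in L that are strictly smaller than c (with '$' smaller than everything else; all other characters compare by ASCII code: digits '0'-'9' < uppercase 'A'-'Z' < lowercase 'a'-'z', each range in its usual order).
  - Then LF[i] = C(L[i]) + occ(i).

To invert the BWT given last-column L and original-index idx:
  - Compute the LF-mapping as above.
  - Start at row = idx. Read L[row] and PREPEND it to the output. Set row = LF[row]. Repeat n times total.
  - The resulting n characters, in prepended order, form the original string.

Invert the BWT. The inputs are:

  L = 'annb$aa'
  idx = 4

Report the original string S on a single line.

LF mapping: 1 5 6 4 0 2 3
Walk LF starting at row 4, prepending L[row]:
  step 1: row=4, L[4]='$', prepend. Next row=LF[4]=0
  step 2: row=0, L[0]='a', prepend. Next row=LF[0]=1
  step 3: row=1, L[1]='n', prepend. Next row=LF[1]=5
  step 4: row=5, L[5]='a', prepend. Next row=LF[5]=2
  step 5: row=2, L[2]='n', prepend. Next row=LF[2]=6
  step 6: row=6, L[6]='a', prepend. Next row=LF[6]=3
  step 7: row=3, L[3]='b', prepend. Next row=LF[3]=4
Reversed output: banana$

Answer: banana$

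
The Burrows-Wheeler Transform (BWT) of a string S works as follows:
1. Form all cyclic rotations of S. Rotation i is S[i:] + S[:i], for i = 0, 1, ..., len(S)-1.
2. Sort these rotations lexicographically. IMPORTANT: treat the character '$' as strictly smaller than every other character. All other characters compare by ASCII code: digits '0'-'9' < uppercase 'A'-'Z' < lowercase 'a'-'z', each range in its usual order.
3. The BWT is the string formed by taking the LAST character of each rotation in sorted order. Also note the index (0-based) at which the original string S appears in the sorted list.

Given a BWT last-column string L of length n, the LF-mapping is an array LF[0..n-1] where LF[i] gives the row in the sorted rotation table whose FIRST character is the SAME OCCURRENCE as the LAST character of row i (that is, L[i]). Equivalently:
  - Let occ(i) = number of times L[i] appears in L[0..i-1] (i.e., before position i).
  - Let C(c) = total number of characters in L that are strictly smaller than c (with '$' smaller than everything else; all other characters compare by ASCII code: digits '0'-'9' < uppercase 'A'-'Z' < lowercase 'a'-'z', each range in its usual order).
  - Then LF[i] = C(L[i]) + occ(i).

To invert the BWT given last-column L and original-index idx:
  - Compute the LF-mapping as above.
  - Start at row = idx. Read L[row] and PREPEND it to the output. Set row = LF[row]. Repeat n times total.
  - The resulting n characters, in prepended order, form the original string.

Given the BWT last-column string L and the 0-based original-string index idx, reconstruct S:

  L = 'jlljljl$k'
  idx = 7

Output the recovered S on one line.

Answer: lklljjlj$

Derivation:
LF mapping: 1 5 6 2 7 3 8 0 4
Walk LF starting at row 7, prepending L[row]:
  step 1: row=7, L[7]='$', prepend. Next row=LF[7]=0
  step 2: row=0, L[0]='j', prepend. Next row=LF[0]=1
  step 3: row=1, L[1]='l', prepend. Next row=LF[1]=5
  step 4: row=5, L[5]='j', prepend. Next row=LF[5]=3
  step 5: row=3, L[3]='j', prepend. Next row=LF[3]=2
  step 6: row=2, L[2]='l', prepend. Next row=LF[2]=6
  step 7: row=6, L[6]='l', prepend. Next row=LF[6]=8
  step 8: row=8, L[8]='k', prepend. Next row=LF[8]=4
  step 9: row=4, L[4]='l', prepend. Next row=LF[4]=7
Reversed output: lklljjlj$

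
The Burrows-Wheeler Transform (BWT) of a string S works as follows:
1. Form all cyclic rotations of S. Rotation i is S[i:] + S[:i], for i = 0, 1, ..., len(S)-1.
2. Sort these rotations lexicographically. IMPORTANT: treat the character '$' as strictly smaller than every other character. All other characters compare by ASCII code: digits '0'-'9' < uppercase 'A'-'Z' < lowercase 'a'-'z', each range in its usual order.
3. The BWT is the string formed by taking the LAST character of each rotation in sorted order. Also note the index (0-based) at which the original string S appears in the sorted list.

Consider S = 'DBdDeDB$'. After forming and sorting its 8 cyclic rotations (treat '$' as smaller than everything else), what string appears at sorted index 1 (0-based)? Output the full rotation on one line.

All 8 rotations (rotation i = S[i:]+S[:i]):
  rot[0] = DBdDeDB$
  rot[1] = BdDeDB$D
  rot[2] = dDeDB$DB
  rot[3] = DeDB$DBd
  rot[4] = eDB$DBdD
  rot[5] = DB$DBdDe
  rot[6] = B$DBdDeD
  rot[7] = $DBdDeDB
Sorted (with $ < everything):
  sorted[0] = $DBdDeDB
  sorted[1] = B$DBdDeD
  sorted[2] = BdDeDB$D
  sorted[3] = DB$DBdDe
  sorted[4] = DBdDeDB$
  sorted[5] = DeDB$DBd
  sorted[6] = dDeDB$DB
  sorted[7] = eDB$DBdD
sorted[1] = B$DBdDeD

Answer: B$DBdDeD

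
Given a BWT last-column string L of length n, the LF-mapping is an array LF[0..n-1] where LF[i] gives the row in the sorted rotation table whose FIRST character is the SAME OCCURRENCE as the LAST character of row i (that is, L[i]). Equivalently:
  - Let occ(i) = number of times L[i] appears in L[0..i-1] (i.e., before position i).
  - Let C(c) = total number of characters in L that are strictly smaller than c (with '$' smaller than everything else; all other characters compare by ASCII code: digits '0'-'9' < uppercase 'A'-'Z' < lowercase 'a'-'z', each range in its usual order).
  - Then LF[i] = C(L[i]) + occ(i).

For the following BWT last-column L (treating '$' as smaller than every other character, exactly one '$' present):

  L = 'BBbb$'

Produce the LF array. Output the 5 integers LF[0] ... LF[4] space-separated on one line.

Answer: 1 2 3 4 0

Derivation:
Char counts: '$':1, 'B':2, 'b':2
C (first-col start): C('$')=0, C('B')=1, C('b')=3
L[0]='B': occ=0, LF[0]=C('B')+0=1+0=1
L[1]='B': occ=1, LF[1]=C('B')+1=1+1=2
L[2]='b': occ=0, LF[2]=C('b')+0=3+0=3
L[3]='b': occ=1, LF[3]=C('b')+1=3+1=4
L[4]='$': occ=0, LF[4]=C('$')+0=0+0=0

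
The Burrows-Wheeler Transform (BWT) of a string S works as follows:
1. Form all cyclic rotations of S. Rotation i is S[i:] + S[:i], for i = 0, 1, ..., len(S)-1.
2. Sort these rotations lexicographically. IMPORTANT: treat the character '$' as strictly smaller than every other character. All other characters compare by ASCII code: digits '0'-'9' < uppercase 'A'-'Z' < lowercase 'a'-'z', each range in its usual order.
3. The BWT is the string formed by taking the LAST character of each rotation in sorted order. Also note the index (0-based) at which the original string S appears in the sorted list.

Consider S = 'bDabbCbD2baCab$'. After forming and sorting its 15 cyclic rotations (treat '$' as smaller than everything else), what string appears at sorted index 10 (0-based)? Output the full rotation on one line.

All 15 rotations (rotation i = S[i:]+S[:i]):
  rot[0] = bDabbCbD2baCab$
  rot[1] = DabbCbD2baCab$b
  rot[2] = abbCbD2baCab$bD
  rot[3] = bbCbD2baCab$bDa
  rot[4] = bCbD2baCab$bDab
  rot[5] = CbD2baCab$bDabb
  rot[6] = bD2baCab$bDabbC
  rot[7] = D2baCab$bDabbCb
  rot[8] = 2baCab$bDabbCbD
  rot[9] = baCab$bDabbCbD2
  rot[10] = aCab$bDabbCbD2b
  rot[11] = Cab$bDabbCbD2ba
  rot[12] = ab$bDabbCbD2baC
  rot[13] = b$bDabbCbD2baCa
  rot[14] = $bDabbCbD2baCab
Sorted (with $ < everything):
  sorted[0] = $bDabbCbD2baCab
  sorted[1] = 2baCab$bDabbCbD
  sorted[2] = Cab$bDabbCbD2ba
  sorted[3] = CbD2baCab$bDabb
  sorted[4] = D2baCab$bDabbCb
  sorted[5] = DabbCbD2baCab$b
  sorted[6] = aCab$bDabbCbD2b
  sorted[7] = ab$bDabbCbD2baC
  sorted[8] = abbCbD2baCab$bD
  sorted[9] = b$bDabbCbD2baCa
  sorted[10] = bCbD2baCab$bDab
  sorted[11] = bD2baCab$bDabbC
  sorted[12] = bDabbCbD2baCab$
  sorted[13] = baCab$bDabbCbD2
  sorted[14] = bbCbD2baCab$bDa
sorted[10] = bCbD2baCab$bDab

Answer: bCbD2baCab$bDab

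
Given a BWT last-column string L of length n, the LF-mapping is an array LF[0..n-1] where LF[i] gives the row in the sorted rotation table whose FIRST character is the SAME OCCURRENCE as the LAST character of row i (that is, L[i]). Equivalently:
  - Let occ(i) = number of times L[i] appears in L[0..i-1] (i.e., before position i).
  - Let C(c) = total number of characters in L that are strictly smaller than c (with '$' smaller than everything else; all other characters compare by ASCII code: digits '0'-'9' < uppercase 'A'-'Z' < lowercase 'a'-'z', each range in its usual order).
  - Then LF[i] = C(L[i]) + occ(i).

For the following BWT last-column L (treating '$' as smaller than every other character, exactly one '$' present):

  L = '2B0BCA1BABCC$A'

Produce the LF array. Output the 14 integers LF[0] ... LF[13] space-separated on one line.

Answer: 3 7 1 8 11 4 2 9 5 10 12 13 0 6

Derivation:
Char counts: '$':1, '0':1, '1':1, '2':1, 'A':3, 'B':4, 'C':3
C (first-col start): C('$')=0, C('0')=1, C('1')=2, C('2')=3, C('A')=4, C('B')=7, C('C')=11
L[0]='2': occ=0, LF[0]=C('2')+0=3+0=3
L[1]='B': occ=0, LF[1]=C('B')+0=7+0=7
L[2]='0': occ=0, LF[2]=C('0')+0=1+0=1
L[3]='B': occ=1, LF[3]=C('B')+1=7+1=8
L[4]='C': occ=0, LF[4]=C('C')+0=11+0=11
L[5]='A': occ=0, LF[5]=C('A')+0=4+0=4
L[6]='1': occ=0, LF[6]=C('1')+0=2+0=2
L[7]='B': occ=2, LF[7]=C('B')+2=7+2=9
L[8]='A': occ=1, LF[8]=C('A')+1=4+1=5
L[9]='B': occ=3, LF[9]=C('B')+3=7+3=10
L[10]='C': occ=1, LF[10]=C('C')+1=11+1=12
L[11]='C': occ=2, LF[11]=C('C')+2=11+2=13
L[12]='$': occ=0, LF[12]=C('$')+0=0+0=0
L[13]='A': occ=2, LF[13]=C('A')+2=4+2=6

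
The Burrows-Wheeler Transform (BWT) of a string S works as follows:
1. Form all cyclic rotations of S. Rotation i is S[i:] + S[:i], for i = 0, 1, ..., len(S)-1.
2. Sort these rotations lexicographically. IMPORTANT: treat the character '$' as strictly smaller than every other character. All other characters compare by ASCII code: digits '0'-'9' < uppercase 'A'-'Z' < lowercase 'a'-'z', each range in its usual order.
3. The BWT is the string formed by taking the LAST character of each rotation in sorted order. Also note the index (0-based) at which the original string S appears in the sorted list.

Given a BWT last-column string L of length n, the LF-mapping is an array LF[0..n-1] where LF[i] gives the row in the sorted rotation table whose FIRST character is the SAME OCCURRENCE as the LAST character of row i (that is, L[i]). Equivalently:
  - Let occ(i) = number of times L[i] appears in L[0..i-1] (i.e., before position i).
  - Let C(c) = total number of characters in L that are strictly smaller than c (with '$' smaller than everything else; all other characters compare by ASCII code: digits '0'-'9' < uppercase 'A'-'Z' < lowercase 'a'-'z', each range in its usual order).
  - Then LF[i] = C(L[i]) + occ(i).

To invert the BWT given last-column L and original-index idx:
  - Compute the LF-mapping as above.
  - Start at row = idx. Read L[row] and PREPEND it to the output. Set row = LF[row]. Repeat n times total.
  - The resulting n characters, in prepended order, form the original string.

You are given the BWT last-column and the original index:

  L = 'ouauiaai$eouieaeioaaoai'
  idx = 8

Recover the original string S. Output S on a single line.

Answer: eeiiauaaouaaaooeiuiaio$

Derivation:
LF mapping: 16 20 1 21 11 2 3 12 0 8 17 22 13 9 4 10 14 18 5 6 19 7 15
Walk LF starting at row 8, prepending L[row]:
  step 1: row=8, L[8]='$', prepend. Next row=LF[8]=0
  step 2: row=0, L[0]='o', prepend. Next row=LF[0]=16
  step 3: row=16, L[16]='i', prepend. Next row=LF[16]=14
  step 4: row=14, L[14]='a', prepend. Next row=LF[14]=4
  step 5: row=4, L[4]='i', prepend. Next row=LF[4]=11
  step 6: row=11, L[11]='u', prepend. Next row=LF[11]=22
  step 7: row=22, L[22]='i', prepend. Next row=LF[22]=15
  step 8: row=15, L[15]='e', prepend. Next row=LF[15]=10
  step 9: row=10, L[10]='o', prepend. Next row=LF[10]=17
  step 10: row=17, L[17]='o', prepend. Next row=LF[17]=18
  step 11: row=18, L[18]='a', prepend. Next row=LF[18]=5
  step 12: row=5, L[5]='a', prepend. Next row=LF[5]=2
  step 13: row=2, L[2]='a', prepend. Next row=LF[2]=1
  step 14: row=1, L[1]='u', prepend. Next row=LF[1]=20
  step 15: row=20, L[20]='o', prepend. Next row=LF[20]=19
  step 16: row=19, L[19]='a', prepend. Next row=LF[19]=6
  step 17: row=6, L[6]='a', prepend. Next row=LF[6]=3
  step 18: row=3, L[3]='u', prepend. Next row=LF[3]=21
  step 19: row=21, L[21]='a', prepend. Next row=LF[21]=7
  step 20: row=7, L[7]='i', prepend. Next row=LF[7]=12
  step 21: row=12, L[12]='i', prepend. Next row=LF[12]=13
  step 22: row=13, L[13]='e', prepend. Next row=LF[13]=9
  step 23: row=9, L[9]='e', prepend. Next row=LF[9]=8
Reversed output: eeiiauaaouaaaooeiuiaio$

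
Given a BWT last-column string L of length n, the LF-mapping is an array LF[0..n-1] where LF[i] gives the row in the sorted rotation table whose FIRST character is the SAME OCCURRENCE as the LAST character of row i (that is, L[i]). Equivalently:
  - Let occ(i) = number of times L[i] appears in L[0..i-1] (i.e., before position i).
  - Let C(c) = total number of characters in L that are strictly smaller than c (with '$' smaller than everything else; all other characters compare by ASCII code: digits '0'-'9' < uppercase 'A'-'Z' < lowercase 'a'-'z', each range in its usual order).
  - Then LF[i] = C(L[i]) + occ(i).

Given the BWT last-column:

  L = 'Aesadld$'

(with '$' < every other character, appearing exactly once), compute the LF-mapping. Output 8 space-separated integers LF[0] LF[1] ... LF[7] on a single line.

Char counts: '$':1, 'A':1, 'a':1, 'd':2, 'e':1, 'l':1, 's':1
C (first-col start): C('$')=0, C('A')=1, C('a')=2, C('d')=3, C('e')=5, C('l')=6, C('s')=7
L[0]='A': occ=0, LF[0]=C('A')+0=1+0=1
L[1]='e': occ=0, LF[1]=C('e')+0=5+0=5
L[2]='s': occ=0, LF[2]=C('s')+0=7+0=7
L[3]='a': occ=0, LF[3]=C('a')+0=2+0=2
L[4]='d': occ=0, LF[4]=C('d')+0=3+0=3
L[5]='l': occ=0, LF[5]=C('l')+0=6+0=6
L[6]='d': occ=1, LF[6]=C('d')+1=3+1=4
L[7]='$': occ=0, LF[7]=C('$')+0=0+0=0

Answer: 1 5 7 2 3 6 4 0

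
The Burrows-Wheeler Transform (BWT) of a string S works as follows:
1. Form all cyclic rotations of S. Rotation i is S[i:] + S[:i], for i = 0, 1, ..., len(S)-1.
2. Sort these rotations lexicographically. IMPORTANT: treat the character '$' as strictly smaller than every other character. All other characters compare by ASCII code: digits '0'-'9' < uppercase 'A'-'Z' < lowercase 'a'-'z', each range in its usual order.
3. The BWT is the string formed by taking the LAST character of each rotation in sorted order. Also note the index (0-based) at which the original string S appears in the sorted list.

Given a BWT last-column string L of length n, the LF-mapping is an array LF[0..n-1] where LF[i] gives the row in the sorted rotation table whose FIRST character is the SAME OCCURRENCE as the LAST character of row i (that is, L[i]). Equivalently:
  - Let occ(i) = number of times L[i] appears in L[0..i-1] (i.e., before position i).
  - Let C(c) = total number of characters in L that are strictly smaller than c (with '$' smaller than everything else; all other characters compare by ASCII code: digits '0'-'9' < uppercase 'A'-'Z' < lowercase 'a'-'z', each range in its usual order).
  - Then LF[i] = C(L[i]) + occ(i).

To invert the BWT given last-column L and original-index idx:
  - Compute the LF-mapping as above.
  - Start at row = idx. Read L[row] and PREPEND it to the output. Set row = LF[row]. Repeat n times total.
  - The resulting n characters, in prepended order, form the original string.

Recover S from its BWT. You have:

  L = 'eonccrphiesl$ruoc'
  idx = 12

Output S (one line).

Answer: philosoccurrence$

Derivation:
LF mapping: 4 10 9 1 2 13 12 6 7 5 15 8 0 14 16 11 3
Walk LF starting at row 12, prepending L[row]:
  step 1: row=12, L[12]='$', prepend. Next row=LF[12]=0
  step 2: row=0, L[0]='e', prepend. Next row=LF[0]=4
  step 3: row=4, L[4]='c', prepend. Next row=LF[4]=2
  step 4: row=2, L[2]='n', prepend. Next row=LF[2]=9
  step 5: row=9, L[9]='e', prepend. Next row=LF[9]=5
  step 6: row=5, L[5]='r', prepend. Next row=LF[5]=13
  step 7: row=13, L[13]='r', prepend. Next row=LF[13]=14
  step 8: row=14, L[14]='u', prepend. Next row=LF[14]=16
  step 9: row=16, L[16]='c', prepend. Next row=LF[16]=3
  step 10: row=3, L[3]='c', prepend. Next row=LF[3]=1
  step 11: row=1, L[1]='o', prepend. Next row=LF[1]=10
  step 12: row=10, L[10]='s', prepend. Next row=LF[10]=15
  step 13: row=15, L[15]='o', prepend. Next row=LF[15]=11
  step 14: row=11, L[11]='l', prepend. Next row=LF[11]=8
  step 15: row=8, L[8]='i', prepend. Next row=LF[8]=7
  step 16: row=7, L[7]='h', prepend. Next row=LF[7]=6
  step 17: row=6, L[6]='p', prepend. Next row=LF[6]=12
Reversed output: philosoccurrence$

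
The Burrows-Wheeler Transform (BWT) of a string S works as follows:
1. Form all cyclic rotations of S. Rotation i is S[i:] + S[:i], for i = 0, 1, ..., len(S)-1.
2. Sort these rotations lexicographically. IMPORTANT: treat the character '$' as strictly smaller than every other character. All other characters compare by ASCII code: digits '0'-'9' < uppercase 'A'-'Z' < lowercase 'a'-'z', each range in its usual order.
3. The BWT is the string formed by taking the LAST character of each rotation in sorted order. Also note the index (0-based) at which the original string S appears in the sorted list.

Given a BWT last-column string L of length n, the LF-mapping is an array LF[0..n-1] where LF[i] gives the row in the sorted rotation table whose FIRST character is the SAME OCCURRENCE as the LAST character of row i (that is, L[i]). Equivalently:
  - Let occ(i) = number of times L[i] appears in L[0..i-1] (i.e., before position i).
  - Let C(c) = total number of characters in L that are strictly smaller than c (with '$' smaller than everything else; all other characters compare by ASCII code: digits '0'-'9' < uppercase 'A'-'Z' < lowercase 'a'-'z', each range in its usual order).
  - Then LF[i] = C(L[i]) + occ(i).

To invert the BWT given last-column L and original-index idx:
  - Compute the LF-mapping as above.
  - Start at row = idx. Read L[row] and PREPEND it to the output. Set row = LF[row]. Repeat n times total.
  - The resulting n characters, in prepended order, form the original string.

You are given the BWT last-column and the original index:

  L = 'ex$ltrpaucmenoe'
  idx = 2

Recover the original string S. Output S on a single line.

LF mapping: 3 14 0 6 12 11 10 1 13 2 7 4 8 9 5
Walk LF starting at row 2, prepending L[row]:
  step 1: row=2, L[2]='$', prepend. Next row=LF[2]=0
  step 2: row=0, L[0]='e', prepend. Next row=LF[0]=3
  step 3: row=3, L[3]='l', prepend. Next row=LF[3]=6
  step 4: row=6, L[6]='p', prepend. Next row=LF[6]=10
  step 5: row=10, L[10]='m', prepend. Next row=LF[10]=7
  step 6: row=7, L[7]='a', prepend. Next row=LF[7]=1
  step 7: row=1, L[1]='x', prepend. Next row=LF[1]=14
  step 8: row=14, L[14]='e', prepend. Next row=LF[14]=5
  step 9: row=5, L[5]='r', prepend. Next row=LF[5]=11
  step 10: row=11, L[11]='e', prepend. Next row=LF[11]=4
  step 11: row=4, L[4]='t', prepend. Next row=LF[4]=12
  step 12: row=12, L[12]='n', prepend. Next row=LF[12]=8
  step 13: row=8, L[8]='u', prepend. Next row=LF[8]=13
  step 14: row=13, L[13]='o', prepend. Next row=LF[13]=9
  step 15: row=9, L[9]='c', prepend. Next row=LF[9]=2
Reversed output: counterexample$

Answer: counterexample$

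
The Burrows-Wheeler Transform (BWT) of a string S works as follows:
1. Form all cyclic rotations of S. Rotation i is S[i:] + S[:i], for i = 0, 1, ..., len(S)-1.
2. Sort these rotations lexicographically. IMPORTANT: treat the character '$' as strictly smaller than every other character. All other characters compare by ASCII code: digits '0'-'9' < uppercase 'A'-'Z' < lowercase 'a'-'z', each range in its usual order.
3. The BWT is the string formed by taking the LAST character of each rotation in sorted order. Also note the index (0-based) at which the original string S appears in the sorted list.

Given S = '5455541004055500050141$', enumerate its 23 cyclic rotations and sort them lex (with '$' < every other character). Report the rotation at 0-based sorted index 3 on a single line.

Answer: 0050141$545554100405550

Derivation:
All 23 rotations (rotation i = S[i:]+S[:i]):
  rot[0] = 5455541004055500050141$
  rot[1] = 455541004055500050141$5
  rot[2] = 55541004055500050141$54
  rot[3] = 5541004055500050141$545
  rot[4] = 541004055500050141$5455
  rot[5] = 41004055500050141$54555
  rot[6] = 1004055500050141$545554
  rot[7] = 004055500050141$5455541
  rot[8] = 04055500050141$54555410
  rot[9] = 4055500050141$545554100
  rot[10] = 055500050141$5455541004
  rot[11] = 55500050141$54555410040
  rot[12] = 5500050141$545554100405
  rot[13] = 500050141$5455541004055
  rot[14] = 00050141$54555410040555
  rot[15] = 0050141$545554100405550
  rot[16] = 050141$5455541004055500
  rot[17] = 50141$54555410040555000
  rot[18] = 0141$545554100405550005
  rot[19] = 141$5455541004055500050
  rot[20] = 41$54555410040555000501
  rot[21] = 1$545554100405550005014
  rot[22] = $5455541004055500050141
Sorted (with $ < everything):
  sorted[0] = $5455541004055500050141
  sorted[1] = 00050141$54555410040555
  sorted[2] = 004055500050141$5455541
  sorted[3] = 0050141$545554100405550
  sorted[4] = 0141$545554100405550005
  sorted[5] = 04055500050141$54555410
  sorted[6] = 050141$5455541004055500
  sorted[7] = 055500050141$5455541004
  sorted[8] = 1$545554100405550005014
  sorted[9] = 1004055500050141$545554
  sorted[10] = 141$5455541004055500050
  sorted[11] = 4055500050141$545554100
  sorted[12] = 41$54555410040555000501
  sorted[13] = 41004055500050141$54555
  sorted[14] = 455541004055500050141$5
  sorted[15] = 500050141$5455541004055
  sorted[16] = 50141$54555410040555000
  sorted[17] = 541004055500050141$5455
  sorted[18] = 5455541004055500050141$
  sorted[19] = 5500050141$545554100405
  sorted[20] = 5541004055500050141$545
  sorted[21] = 55500050141$54555410040
  sorted[22] = 55541004055500050141$54
sorted[3] = 0050141$545554100405550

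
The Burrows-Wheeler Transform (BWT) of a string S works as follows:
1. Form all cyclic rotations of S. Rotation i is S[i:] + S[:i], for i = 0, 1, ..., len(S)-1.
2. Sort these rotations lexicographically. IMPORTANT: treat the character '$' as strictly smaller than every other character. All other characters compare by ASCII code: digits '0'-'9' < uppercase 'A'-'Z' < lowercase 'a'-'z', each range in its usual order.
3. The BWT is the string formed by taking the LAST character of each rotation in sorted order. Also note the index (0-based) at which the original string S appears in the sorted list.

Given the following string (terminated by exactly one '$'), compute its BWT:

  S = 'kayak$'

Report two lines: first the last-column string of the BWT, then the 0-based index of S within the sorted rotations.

All 6 rotations (rotation i = S[i:]+S[:i]):
  rot[0] = kayak$
  rot[1] = ayak$k
  rot[2] = yak$ka
  rot[3] = ak$kay
  rot[4] = k$kaya
  rot[5] = $kayak
Sorted (with $ < everything):
  sorted[0] = $kayak  (last char: 'k')
  sorted[1] = ak$kay  (last char: 'y')
  sorted[2] = ayak$k  (last char: 'k')
  sorted[3] = k$kaya  (last char: 'a')
  sorted[4] = kayak$  (last char: '$')
  sorted[5] = yak$ka  (last char: 'a')
Last column: kyka$a
Original string S is at sorted index 4

Answer: kyka$a
4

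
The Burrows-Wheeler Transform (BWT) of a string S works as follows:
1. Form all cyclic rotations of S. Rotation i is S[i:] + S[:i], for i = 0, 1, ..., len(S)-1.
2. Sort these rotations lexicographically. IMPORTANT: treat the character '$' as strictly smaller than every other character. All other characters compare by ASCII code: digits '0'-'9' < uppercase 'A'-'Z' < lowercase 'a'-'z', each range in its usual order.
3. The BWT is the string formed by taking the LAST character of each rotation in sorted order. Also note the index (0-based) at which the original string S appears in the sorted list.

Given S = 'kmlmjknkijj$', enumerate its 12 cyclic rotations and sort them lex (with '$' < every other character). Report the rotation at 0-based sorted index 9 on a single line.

All 12 rotations (rotation i = S[i:]+S[:i]):
  rot[0] = kmlmjknkijj$
  rot[1] = mlmjknkijj$k
  rot[2] = lmjknkijj$km
  rot[3] = mjknkijj$kml
  rot[4] = jknkijj$kmlm
  rot[5] = knkijj$kmlmj
  rot[6] = nkijj$kmlmjk
  rot[7] = kijj$kmlmjkn
  rot[8] = ijj$kmlmjknk
  rot[9] = jj$kmlmjknki
  rot[10] = j$kmlmjknkij
  rot[11] = $kmlmjknkijj
Sorted (with $ < everything):
  sorted[0] = $kmlmjknkijj
  sorted[1] = ijj$kmlmjknk
  sorted[2] = j$kmlmjknkij
  sorted[3] = jj$kmlmjknki
  sorted[4] = jknkijj$kmlm
  sorted[5] = kijj$kmlmjkn
  sorted[6] = kmlmjknkijj$
  sorted[7] = knkijj$kmlmj
  sorted[8] = lmjknkijj$km
  sorted[9] = mjknkijj$kml
  sorted[10] = mlmjknkijj$k
  sorted[11] = nkijj$kmlmjk
sorted[9] = mjknkijj$kml

Answer: mjknkijj$kml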